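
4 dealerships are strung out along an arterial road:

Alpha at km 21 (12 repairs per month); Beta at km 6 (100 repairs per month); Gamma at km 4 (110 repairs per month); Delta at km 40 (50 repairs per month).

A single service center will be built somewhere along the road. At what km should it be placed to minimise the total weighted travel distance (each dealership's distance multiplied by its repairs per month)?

For a sum of weighted absolute distances on a line, the optimum is the weighted median (not the mean). Total weight W = 272; half-weight = 136.
Sort by position and accumulate weight:
  km 4 (Gamma, w=110) → cum 110
  km 6 (Beta, w=100) → cum 210  ≥ 136 → median here
  km 21 (Alpha, w=12) → cum 222
  km 40 (Delta, w=50) → cum 272
Optimal location: km 6.

x = 6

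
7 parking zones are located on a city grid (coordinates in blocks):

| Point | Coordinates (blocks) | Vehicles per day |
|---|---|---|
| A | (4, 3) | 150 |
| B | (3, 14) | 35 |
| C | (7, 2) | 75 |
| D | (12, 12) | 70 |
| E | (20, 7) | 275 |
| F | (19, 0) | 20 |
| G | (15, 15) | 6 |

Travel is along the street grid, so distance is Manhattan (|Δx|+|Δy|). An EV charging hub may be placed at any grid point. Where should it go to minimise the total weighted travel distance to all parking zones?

(12, 7)

Manhattan distance separates: Σwᵢ(|x−xᵢ|+|y−yᵢ|) = Σwᵢ|x−xᵢ| + Σwᵢ|y−yᵢ|, so x and y are optimised independently as 1-D weighted medians.
Total weight W = 631; half = 315.5.
x-coordinate, sorted with cumulative weight:
  x=3 (B, w=35) cum 35
  x=4 (A, w=150) cum 185
  x=7 (C, w=75) cum 260
  x=12 (D, w=70) cum 330  ← median
  x=15 (G, w=6) cum 336
  x=19 (F, w=20) cum 356
  x=20 (E, w=275) cum 631
⇒ x* = 12
y-coordinate, sorted with cumulative weight:
  y=0 (F, w=20) cum 20
  y=2 (C, w=75) cum 95
  y=3 (A, w=150) cum 245
  y=7 (E, w=275) cum 520  ← median
  y=12 (D, w=70) cum 590
  y=14 (B, w=35) cum 625
  y=15 (G, w=6) cum 631
⇒ y* = 7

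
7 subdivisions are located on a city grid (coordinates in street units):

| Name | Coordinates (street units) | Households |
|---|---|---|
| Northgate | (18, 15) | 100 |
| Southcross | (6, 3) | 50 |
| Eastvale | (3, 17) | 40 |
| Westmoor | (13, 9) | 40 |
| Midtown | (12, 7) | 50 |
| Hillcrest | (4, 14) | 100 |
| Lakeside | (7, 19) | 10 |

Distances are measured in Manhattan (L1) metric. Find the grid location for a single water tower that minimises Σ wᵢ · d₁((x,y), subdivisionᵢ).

(7, 14)

Manhattan distance separates: Σwᵢ(|x−xᵢ|+|y−yᵢ|) = Σwᵢ|x−xᵢ| + Σwᵢ|y−yᵢ|, so x and y are optimised independently as 1-D weighted medians.
Total weight W = 390; half = 195.
x-coordinate, sorted with cumulative weight:
  x=3 (Eastvale, w=40) cum 40
  x=4 (Hillcrest, w=100) cum 140
  x=6 (Southcross, w=50) cum 190
  x=7 (Lakeside, w=10) cum 200  ← median
  x=12 (Midtown, w=50) cum 250
  x=13 (Westmoor, w=40) cum 290
  x=18 (Northgate, w=100) cum 390
⇒ x* = 7
y-coordinate, sorted with cumulative weight:
  y=3 (Southcross, w=50) cum 50
  y=7 (Midtown, w=50) cum 100
  y=9 (Westmoor, w=40) cum 140
  y=14 (Hillcrest, w=100) cum 240  ← median
  y=15 (Northgate, w=100) cum 340
  y=17 (Eastvale, w=40) cum 380
  y=19 (Lakeside, w=10) cum 390
⇒ y* = 14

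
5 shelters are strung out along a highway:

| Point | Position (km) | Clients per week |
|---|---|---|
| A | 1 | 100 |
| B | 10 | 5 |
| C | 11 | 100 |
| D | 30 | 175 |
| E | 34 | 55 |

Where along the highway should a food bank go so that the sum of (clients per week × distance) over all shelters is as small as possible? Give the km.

For a sum of weighted absolute distances on a line, the optimum is the weighted median (not the mean). Total weight W = 435; half-weight = 217.5.
Sort by position and accumulate weight:
  km 1 (A, w=100) → cum 100
  km 10 (B, w=5) → cum 105
  km 11 (C, w=100) → cum 205
  km 30 (D, w=175) → cum 380  ≥ 217.5 → median here
  km 34 (E, w=55) → cum 435
Optimal location: km 30.

x = 30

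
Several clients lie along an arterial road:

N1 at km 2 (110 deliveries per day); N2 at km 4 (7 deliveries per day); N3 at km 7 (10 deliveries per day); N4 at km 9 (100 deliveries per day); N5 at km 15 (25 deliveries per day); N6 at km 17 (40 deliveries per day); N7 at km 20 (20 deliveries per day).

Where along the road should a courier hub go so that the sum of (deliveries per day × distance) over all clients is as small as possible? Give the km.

x = 9

For a sum of weighted absolute distances on a line, the optimum is the weighted median (not the mean). Total weight W = 312; half-weight = 156.
Sort by position and accumulate weight:
  km 2 (N1, w=110) → cum 110
  km 4 (N2, w=7) → cum 117
  km 7 (N3, w=10) → cum 127
  km 9 (N4, w=100) → cum 227  ≥ 156 → median here
  km 15 (N5, w=25) → cum 252
  km 17 (N6, w=40) → cum 292
  km 20 (N7, w=20) → cum 312
Optimal location: km 9.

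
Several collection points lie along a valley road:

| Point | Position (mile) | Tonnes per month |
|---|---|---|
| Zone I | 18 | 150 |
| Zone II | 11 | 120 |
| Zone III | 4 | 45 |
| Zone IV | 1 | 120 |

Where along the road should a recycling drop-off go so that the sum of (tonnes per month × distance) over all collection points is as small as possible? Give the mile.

For a sum of weighted absolute distances on a line, the optimum is the weighted median (not the mean). Total weight W = 435; half-weight = 217.5.
Sort by position and accumulate weight:
  mile 1 (Zone IV, w=120) → cum 120
  mile 4 (Zone III, w=45) → cum 165
  mile 11 (Zone II, w=120) → cum 285  ≥ 217.5 → median here
  mile 18 (Zone I, w=150) → cum 435
Optimal location: mile 11.

x = 11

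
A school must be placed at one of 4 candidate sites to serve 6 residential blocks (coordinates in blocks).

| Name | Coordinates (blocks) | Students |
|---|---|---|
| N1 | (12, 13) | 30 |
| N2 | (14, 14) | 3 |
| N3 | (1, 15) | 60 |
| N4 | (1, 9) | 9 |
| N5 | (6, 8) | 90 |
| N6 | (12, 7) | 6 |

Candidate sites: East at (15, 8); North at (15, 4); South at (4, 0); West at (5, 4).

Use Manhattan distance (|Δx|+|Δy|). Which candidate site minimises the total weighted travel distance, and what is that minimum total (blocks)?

Total weighted distance at each candidate:
  East (15, 8): total = 2490
  North (15, 4): total = 3270
  South (4, 0): total = 2880
  West (5, 4): total = 2028
Minimum is at West with total 2028 blocks.

West, total 2028 blocks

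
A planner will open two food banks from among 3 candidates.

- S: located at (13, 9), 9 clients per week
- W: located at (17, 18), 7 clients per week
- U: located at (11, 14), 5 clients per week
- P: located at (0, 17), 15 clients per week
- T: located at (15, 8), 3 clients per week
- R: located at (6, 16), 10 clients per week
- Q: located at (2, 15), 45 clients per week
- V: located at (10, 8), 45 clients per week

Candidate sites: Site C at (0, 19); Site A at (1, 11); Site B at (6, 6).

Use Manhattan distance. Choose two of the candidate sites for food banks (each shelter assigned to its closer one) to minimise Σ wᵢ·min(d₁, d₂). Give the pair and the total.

{Site C, Site B}, total 974

Evaluate every pair (each demand assigned to the nearer of the two):
  {Site C, Site B}: total = 974
  {Site A, Site B}: total = 1049
  {Site C, Site A}: total = 1253
Best pair: {Site C, Site B} with total 974.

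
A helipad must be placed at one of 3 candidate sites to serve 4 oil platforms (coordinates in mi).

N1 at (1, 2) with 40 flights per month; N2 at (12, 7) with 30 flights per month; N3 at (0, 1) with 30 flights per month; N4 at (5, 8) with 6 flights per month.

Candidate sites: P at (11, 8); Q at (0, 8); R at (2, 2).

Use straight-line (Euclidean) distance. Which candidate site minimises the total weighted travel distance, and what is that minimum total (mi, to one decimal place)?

R, total 482.7 mi

Total weighted distance at each candidate:
  P (11, 8): total = 936.1
  Q (0, 8): total = 844.6
  R (2, 2): total = 482.7
Minimum is at R with total 482.7 mi.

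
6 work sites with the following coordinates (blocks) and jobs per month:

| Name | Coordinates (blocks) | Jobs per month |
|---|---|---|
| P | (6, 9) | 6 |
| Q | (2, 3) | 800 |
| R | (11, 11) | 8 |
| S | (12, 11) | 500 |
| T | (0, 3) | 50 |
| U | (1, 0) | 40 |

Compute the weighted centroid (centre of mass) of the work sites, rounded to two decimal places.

The minimiser of Σwᵢ‖p−pᵢ‖² is the weighted centroid p* = (Σwᵢpᵢ)/(Σwᵢ).
Σwᵢ = 1404.
Σwᵢxᵢ = 6·6 + 800·2 + 8·11 + 500·12 + 50·0 + 40·1 = 7764.
Σwᵢyᵢ = 6·9 + 800·3 + 8·11 + 500·11 + 50·3 + 40·0 = 8192.
x* = 7764/1404 = 5.53, y* = 8192/1404 = 5.83.

(5.53, 5.83)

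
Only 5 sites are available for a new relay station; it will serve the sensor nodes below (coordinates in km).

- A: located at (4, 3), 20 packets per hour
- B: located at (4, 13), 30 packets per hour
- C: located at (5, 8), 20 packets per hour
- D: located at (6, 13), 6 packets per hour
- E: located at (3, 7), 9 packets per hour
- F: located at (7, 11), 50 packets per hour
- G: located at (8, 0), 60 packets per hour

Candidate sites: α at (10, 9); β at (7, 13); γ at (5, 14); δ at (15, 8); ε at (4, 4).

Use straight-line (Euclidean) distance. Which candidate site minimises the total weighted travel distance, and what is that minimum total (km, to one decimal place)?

ε, total 1176.4 km

Total weighted distance at each candidate:
  α (10, 9): total = 1320.9
  β (7, 13): total = 1359.7
  γ (5, 14): total = 1496.7
  δ (15, 8): total = 2039.3
  ε (4, 4): total = 1176.4
Minimum is at ε with total 1176.4 km.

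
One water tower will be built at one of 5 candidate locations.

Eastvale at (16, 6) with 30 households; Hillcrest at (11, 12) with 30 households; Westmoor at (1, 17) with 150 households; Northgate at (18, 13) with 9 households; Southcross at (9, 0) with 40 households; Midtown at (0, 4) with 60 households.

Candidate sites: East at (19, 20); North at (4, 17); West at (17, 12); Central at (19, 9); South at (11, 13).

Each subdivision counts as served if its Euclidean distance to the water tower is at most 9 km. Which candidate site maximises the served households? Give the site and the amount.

North, covering 180

Coverage radius r = 9 km; a point is covered iff (Δx)²+(Δy)² ≤ 9² = 81.
  East (19, 20): covers {Northgate} → 9
  North (4, 17): covers {Hillcrest, Westmoor} → 180
  West (17, 12): covers {Eastvale, Hillcrest, Northgate} → 69
  Central (19, 9): covers {Eastvale, Hillcrest, Northgate} → 69
  South (11, 13): covers {Eastvale, Hillcrest, Northgate} → 69
Maximum coverage at North: 180 households.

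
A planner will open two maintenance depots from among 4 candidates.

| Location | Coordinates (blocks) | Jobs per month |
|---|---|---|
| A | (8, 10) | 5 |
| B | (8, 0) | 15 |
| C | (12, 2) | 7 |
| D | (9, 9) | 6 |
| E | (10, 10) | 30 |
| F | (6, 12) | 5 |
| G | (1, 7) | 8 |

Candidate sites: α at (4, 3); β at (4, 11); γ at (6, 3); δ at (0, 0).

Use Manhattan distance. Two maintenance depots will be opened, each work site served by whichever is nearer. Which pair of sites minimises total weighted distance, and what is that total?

{β, γ}, total 472

Evaluate every pair (each demand assigned to the nearer of the two):
  {β, γ}: total = 472
  {α, β}: total = 516
  {β, δ}: total = 566
  {α, γ}: total = 654
  {γ, δ}: total = 662
  {α, δ}: total = 790
Best pair: {β, γ} with total 472.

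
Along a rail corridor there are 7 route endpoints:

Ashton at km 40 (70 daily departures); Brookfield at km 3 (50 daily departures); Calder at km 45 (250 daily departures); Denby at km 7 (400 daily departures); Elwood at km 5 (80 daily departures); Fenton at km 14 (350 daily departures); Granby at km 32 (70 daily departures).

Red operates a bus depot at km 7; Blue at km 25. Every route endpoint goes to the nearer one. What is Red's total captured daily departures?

880

The indifferent point is the midpoint (7+25)/2 = 16; route endpoints left of it (closer to Red at 7) go to Red, those right go to Blue.
  Brookfield at 3 (w=50) → Red
  Elwood at 5 (w=80) → Red
  Denby at 7 (w=400) → Red
  Fenton at 14 (w=350) → Red
  Granby at 32 (w=70) → Blue
  Ashton at 40 (w=70) → Blue
  Calder at 45 (w=250) → Blue
Red captures 880; Blue captures 390.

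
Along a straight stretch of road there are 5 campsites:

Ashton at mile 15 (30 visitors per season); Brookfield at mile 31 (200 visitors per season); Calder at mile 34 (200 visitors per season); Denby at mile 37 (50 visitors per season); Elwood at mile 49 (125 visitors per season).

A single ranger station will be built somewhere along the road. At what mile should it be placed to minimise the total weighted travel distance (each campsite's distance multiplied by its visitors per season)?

x = 34

For a sum of weighted absolute distances on a line, the optimum is the weighted median (not the mean). Total weight W = 605; half-weight = 302.5.
Sort by position and accumulate weight:
  mile 15 (Ashton, w=30) → cum 30
  mile 31 (Brookfield, w=200) → cum 230
  mile 34 (Calder, w=200) → cum 430  ≥ 302.5 → median here
  mile 37 (Denby, w=50) → cum 480
  mile 49 (Elwood, w=125) → cum 605
Optimal location: mile 34.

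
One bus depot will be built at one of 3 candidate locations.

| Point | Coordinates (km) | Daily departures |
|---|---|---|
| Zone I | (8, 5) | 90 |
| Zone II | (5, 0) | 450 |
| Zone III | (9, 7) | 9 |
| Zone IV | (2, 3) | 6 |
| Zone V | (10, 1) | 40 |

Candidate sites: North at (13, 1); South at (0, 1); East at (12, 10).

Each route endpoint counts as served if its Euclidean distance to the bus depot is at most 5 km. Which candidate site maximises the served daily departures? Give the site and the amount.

North, covering 40

Coverage radius r = 5 km; a point is covered iff (Δx)²+(Δy)² ≤ 5² = 25.
  North (13, 1): covers {Zone V} → 40
  South (0, 1): covers {Zone IV} → 6
  East (12, 10): covers {Zone III} → 9
Maximum coverage at North: 40 daily departures.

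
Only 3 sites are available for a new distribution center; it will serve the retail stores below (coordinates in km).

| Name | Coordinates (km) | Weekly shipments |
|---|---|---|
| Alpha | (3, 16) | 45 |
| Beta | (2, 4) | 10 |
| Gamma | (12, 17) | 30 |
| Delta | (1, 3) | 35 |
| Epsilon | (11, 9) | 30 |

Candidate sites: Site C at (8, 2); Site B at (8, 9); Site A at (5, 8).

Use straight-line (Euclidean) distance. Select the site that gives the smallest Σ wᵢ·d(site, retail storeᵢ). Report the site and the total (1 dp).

Site B, total 1146.2 km

Total weighted distance at each candidate:
  Site C (8, 2): total = 1673.9
  Site B (8, 9): total = 1146.2
  Site A (5, 8): total = 1169.7
Minimum is at Site B with total 1146.2 km.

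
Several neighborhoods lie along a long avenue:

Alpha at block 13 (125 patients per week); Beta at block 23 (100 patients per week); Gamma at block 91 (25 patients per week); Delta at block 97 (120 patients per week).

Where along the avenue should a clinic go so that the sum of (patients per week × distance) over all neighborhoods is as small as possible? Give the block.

x = 23

For a sum of weighted absolute distances on a line, the optimum is the weighted median (not the mean). Total weight W = 370; half-weight = 185.
Sort by position and accumulate weight:
  block 13 (Alpha, w=125) → cum 125
  block 23 (Beta, w=100) → cum 225  ≥ 185 → median here
  block 91 (Gamma, w=25) → cum 250
  block 97 (Delta, w=120) → cum 370
Optimal location: block 23.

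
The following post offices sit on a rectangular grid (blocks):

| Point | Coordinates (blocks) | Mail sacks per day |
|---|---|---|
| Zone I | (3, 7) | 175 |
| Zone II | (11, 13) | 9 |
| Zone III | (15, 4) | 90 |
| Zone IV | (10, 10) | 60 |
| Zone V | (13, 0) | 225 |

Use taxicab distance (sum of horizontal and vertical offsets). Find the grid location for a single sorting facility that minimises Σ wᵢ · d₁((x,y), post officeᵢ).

Manhattan distance separates: Σwᵢ(|x−xᵢ|+|y−yᵢ|) = Σwᵢ|x−xᵢ| + Σwᵢ|y−yᵢ|, so x and y are optimised independently as 1-D weighted medians.
Total weight W = 559; half = 279.5.
x-coordinate, sorted with cumulative weight:
  x=3 (Zone I, w=175) cum 175
  x=10 (Zone IV, w=60) cum 235
  x=11 (Zone II, w=9) cum 244
  x=13 (Zone V, w=225) cum 469  ← median
  x=15 (Zone III, w=90) cum 559
⇒ x* = 13
y-coordinate, sorted with cumulative weight:
  y=0 (Zone V, w=225) cum 225
  y=4 (Zone III, w=90) cum 315  ← median
  y=7 (Zone I, w=175) cum 490
  y=10 (Zone IV, w=60) cum 550
  y=13 (Zone II, w=9) cum 559
⇒ y* = 4

(13, 4)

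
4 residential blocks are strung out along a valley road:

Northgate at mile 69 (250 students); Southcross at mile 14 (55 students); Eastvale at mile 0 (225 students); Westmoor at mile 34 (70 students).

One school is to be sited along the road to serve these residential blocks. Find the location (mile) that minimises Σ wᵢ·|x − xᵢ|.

For a sum of weighted absolute distances on a line, the optimum is the weighted median (not the mean). Total weight W = 600; half-weight = 300.
Sort by position and accumulate weight:
  mile 0 (Eastvale, w=225) → cum 225
  mile 14 (Southcross, w=55) → cum 280
  mile 34 (Westmoor, w=70) → cum 350  ≥ 300 → median here
  mile 69 (Northgate, w=250) → cum 600
Optimal location: mile 34.

x = 34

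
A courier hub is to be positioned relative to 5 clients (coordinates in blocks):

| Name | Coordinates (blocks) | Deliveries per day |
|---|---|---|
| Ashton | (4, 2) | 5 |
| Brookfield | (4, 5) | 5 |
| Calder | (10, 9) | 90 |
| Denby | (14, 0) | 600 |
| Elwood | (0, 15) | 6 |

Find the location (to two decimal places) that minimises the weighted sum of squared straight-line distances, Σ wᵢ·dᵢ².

The minimiser of Σwᵢ‖p−pᵢ‖² is the weighted centroid p* = (Σwᵢpᵢ)/(Σwᵢ).
Σwᵢ = 706.
Σwᵢxᵢ = 5·4 + 5·4 + 90·10 + 600·14 + 6·0 = 9340.
Σwᵢyᵢ = 5·2 + 5·5 + 90·9 + 600·0 + 6·15 = 935.
x* = 9340/706 = 13.23, y* = 935/706 = 1.32.

(13.23, 1.32)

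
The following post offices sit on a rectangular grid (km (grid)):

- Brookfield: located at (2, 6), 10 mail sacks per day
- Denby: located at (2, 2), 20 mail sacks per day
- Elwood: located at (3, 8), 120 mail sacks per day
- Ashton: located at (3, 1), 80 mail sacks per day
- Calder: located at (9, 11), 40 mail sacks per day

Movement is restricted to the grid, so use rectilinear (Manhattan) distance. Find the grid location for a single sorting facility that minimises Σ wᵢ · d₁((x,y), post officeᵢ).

(3, 8)

Manhattan distance separates: Σwᵢ(|x−xᵢ|+|y−yᵢ|) = Σwᵢ|x−xᵢ| + Σwᵢ|y−yᵢ|, so x and y are optimised independently as 1-D weighted medians.
Total weight W = 270; half = 135.
x-coordinate, sorted with cumulative weight:
  x=2 (Brookfield, w=10) cum 10
  x=2 (Denby, w=20) cum 30
  x=3 (Elwood, w=120) cum 150  ← median
  x=3 (Ashton, w=80) cum 230
  x=9 (Calder, w=40) cum 270
⇒ x* = 3
y-coordinate, sorted with cumulative weight:
  y=1 (Ashton, w=80) cum 80
  y=2 (Denby, w=20) cum 100
  y=6 (Brookfield, w=10) cum 110
  y=8 (Elwood, w=120) cum 230  ← median
  y=11 (Calder, w=40) cum 270
⇒ y* = 8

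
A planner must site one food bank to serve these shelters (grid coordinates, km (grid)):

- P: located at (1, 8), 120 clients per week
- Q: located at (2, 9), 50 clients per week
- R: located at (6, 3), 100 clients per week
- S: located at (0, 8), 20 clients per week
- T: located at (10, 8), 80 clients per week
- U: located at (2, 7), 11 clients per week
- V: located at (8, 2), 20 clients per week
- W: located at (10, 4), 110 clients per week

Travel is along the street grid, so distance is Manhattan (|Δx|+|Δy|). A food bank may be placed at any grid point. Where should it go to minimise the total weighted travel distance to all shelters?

(6, 8)

Manhattan distance separates: Σwᵢ(|x−xᵢ|+|y−yᵢ|) = Σwᵢ|x−xᵢ| + Σwᵢ|y−yᵢ|, so x and y are optimised independently as 1-D weighted medians.
Total weight W = 511; half = 255.5.
x-coordinate, sorted with cumulative weight:
  x=0 (S, w=20) cum 20
  x=1 (P, w=120) cum 140
  x=2 (Q, w=50) cum 190
  x=2 (U, w=11) cum 201
  x=6 (R, w=100) cum 301  ← median
  x=8 (V, w=20) cum 321
  x=10 (T, w=80) cum 401
  x=10 (W, w=110) cum 511
⇒ x* = 6
y-coordinate, sorted with cumulative weight:
  y=2 (V, w=20) cum 20
  y=3 (R, w=100) cum 120
  y=4 (W, w=110) cum 230
  y=7 (U, w=11) cum 241
  y=8 (P, w=120) cum 361  ← median
  y=8 (S, w=20) cum 381
  y=8 (T, w=80) cum 461
  y=9 (Q, w=50) cum 511
⇒ y* = 8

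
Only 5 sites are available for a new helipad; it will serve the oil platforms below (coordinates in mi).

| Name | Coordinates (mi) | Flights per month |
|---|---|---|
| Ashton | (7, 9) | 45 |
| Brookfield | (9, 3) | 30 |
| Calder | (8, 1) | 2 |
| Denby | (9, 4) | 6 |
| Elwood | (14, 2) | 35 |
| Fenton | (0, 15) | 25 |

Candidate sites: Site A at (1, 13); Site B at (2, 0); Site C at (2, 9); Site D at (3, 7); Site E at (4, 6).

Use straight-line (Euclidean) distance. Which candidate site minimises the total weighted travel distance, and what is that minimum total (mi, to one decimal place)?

Total weighted distance at each candidate:
  Site A (1, 13): total = 1460.7
  Site B (2, 0): total = 1556.4
  Site C (2, 9): total = 1217.5
  Site D (3, 7): total = 1110.0
  Site E (4, 6): total = 1034.1
Minimum is at Site E with total 1034.1 mi.

Site E, total 1034.1 mi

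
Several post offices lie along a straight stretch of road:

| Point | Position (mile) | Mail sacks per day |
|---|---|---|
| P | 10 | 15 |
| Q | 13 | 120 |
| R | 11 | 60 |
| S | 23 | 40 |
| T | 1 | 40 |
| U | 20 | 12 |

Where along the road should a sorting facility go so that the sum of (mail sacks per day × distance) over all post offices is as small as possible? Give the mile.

x = 13

For a sum of weighted absolute distances on a line, the optimum is the weighted median (not the mean). Total weight W = 287; half-weight = 143.5.
Sort by position and accumulate weight:
  mile 1 (T, w=40) → cum 40
  mile 10 (P, w=15) → cum 55
  mile 11 (R, w=60) → cum 115
  mile 13 (Q, w=120) → cum 235  ≥ 143.5 → median here
  mile 20 (U, w=12) → cum 247
  mile 23 (S, w=40) → cum 287
Optimal location: mile 13.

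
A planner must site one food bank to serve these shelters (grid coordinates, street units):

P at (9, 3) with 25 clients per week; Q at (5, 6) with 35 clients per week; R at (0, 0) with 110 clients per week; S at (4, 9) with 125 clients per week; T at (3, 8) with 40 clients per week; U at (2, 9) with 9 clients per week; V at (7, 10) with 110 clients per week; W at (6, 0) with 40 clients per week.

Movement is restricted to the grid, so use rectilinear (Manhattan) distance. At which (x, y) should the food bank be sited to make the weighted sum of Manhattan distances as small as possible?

Manhattan distance separates: Σwᵢ(|x−xᵢ|+|y−yᵢ|) = Σwᵢ|x−xᵢ| + Σwᵢ|y−yᵢ|, so x and y are optimised independently as 1-D weighted medians.
Total weight W = 494; half = 247.
x-coordinate, sorted with cumulative weight:
  x=0 (R, w=110) cum 110
  x=2 (U, w=9) cum 119
  x=3 (T, w=40) cum 159
  x=4 (S, w=125) cum 284  ← median
  x=5 (Q, w=35) cum 319
  x=6 (W, w=40) cum 359
  x=7 (V, w=110) cum 469
  x=9 (P, w=25) cum 494
⇒ x* = 4
y-coordinate, sorted with cumulative weight:
  y=0 (R, w=110) cum 110
  y=0 (W, w=40) cum 150
  y=3 (P, w=25) cum 175
  y=6 (Q, w=35) cum 210
  y=8 (T, w=40) cum 250  ← median
  y=9 (S, w=125) cum 375
  y=9 (U, w=9) cum 384
  y=10 (V, w=110) cum 494
⇒ y* = 8

(4, 8)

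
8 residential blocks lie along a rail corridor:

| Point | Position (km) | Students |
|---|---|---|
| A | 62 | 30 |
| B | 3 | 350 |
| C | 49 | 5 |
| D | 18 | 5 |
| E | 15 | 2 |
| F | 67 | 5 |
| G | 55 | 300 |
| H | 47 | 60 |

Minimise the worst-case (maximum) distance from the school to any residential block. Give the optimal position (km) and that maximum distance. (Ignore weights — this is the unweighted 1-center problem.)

The 1-center on a line is the midpoint of the two extreme points: leftmost at 3, rightmost at 67.
Optimal location = (3 + 67)/2 = 35; maximum distance = (67 − 3)/2 = 32.

location 35, max distance 32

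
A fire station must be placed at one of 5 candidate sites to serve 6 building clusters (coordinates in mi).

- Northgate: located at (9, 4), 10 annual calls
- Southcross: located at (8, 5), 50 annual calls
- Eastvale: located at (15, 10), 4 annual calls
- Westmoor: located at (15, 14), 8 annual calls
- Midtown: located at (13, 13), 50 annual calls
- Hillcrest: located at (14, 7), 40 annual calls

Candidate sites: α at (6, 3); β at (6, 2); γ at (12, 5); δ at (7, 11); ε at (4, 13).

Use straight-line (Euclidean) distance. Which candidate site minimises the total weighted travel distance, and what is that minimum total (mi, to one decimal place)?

γ, total 847.1 mi

Total weighted distance at each candidate:
  α (6, 3): total = 1300.5
  β (6, 2): total = 1413.8
  γ (12, 5): total = 847.1
  δ (7, 11): total = 1116.3
  ε (4, 13): total = 1600.6
Minimum is at γ with total 847.1 mi.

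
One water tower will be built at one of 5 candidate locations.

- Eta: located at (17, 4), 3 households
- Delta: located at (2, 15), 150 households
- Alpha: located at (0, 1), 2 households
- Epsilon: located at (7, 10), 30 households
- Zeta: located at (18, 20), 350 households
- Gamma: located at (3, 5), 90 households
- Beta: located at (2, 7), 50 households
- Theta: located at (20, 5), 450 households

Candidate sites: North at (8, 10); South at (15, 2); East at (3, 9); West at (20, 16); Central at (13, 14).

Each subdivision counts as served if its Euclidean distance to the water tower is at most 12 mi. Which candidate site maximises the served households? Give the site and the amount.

Central, covering 983

Coverage radius r = 12 mi; a point is covered iff (Δx)²+(Δy)² ≤ 12² = 144.
  North (8, 10): covers {Eta, Delta, Epsilon, Gamma, Beta} → 323
  South (15, 2): covers {Eta, Epsilon, Theta} → 483
  East (3, 9): covers {Delta, Alpha, Epsilon, Gamma, Beta} → 322
  West (20, 16): covers {Zeta, Theta} → 800
  Central (13, 14): covers {Eta, Delta, Epsilon, Zeta, Theta} → 983
Maximum coverage at Central: 983 households.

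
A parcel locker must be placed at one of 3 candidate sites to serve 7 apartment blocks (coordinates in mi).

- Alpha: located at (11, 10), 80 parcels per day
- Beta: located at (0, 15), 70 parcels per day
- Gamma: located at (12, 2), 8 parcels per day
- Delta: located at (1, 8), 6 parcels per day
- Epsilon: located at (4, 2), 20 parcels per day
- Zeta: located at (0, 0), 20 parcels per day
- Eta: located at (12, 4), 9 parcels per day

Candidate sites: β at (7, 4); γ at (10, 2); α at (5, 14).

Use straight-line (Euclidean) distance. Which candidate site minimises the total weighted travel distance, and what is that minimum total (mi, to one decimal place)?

α, total 1736.2 mi

Total weighted distance at each candidate:
  β (7, 4): total = 1854.3
  γ (10, 2): total = 2223.4
  α (5, 14): total = 1736.2
Minimum is at α with total 1736.2 mi.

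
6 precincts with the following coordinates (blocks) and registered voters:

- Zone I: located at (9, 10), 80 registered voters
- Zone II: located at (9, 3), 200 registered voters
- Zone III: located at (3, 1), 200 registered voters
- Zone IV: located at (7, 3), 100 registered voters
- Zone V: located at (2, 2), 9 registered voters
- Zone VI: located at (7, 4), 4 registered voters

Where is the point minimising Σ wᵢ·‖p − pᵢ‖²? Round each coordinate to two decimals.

(6.52, 3.26)

The minimiser of Σwᵢ‖p−pᵢ‖² is the weighted centroid p* = (Σwᵢpᵢ)/(Σwᵢ).
Σwᵢ = 593.
Σwᵢxᵢ = 80·9 + 200·9 + 200·3 + 100·7 + 9·2 + 4·7 = 3866.
Σwᵢyᵢ = 80·10 + 200·3 + 200·1 + 100·3 + 9·2 + 4·4 = 1934.
x* = 3866/593 = 6.52, y* = 1934/593 = 3.26.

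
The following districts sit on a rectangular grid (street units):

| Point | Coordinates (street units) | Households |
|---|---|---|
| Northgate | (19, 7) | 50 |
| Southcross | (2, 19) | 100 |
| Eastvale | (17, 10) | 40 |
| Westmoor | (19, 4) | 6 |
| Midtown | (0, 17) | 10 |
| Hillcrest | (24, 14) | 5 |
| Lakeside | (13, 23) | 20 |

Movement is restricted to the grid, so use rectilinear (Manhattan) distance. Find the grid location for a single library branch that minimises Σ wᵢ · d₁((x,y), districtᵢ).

(13, 19)

Manhattan distance separates: Σwᵢ(|x−xᵢ|+|y−yᵢ|) = Σwᵢ|x−xᵢ| + Σwᵢ|y−yᵢ|, so x and y are optimised independently as 1-D weighted medians.
Total weight W = 231; half = 115.5.
x-coordinate, sorted with cumulative weight:
  x=0 (Midtown, w=10) cum 10
  x=2 (Southcross, w=100) cum 110
  x=13 (Lakeside, w=20) cum 130  ← median
  x=17 (Eastvale, w=40) cum 170
  x=19 (Northgate, w=50) cum 220
  x=19 (Westmoor, w=6) cum 226
  x=24 (Hillcrest, w=5) cum 231
⇒ x* = 13
y-coordinate, sorted with cumulative weight:
  y=4 (Westmoor, w=6) cum 6
  y=7 (Northgate, w=50) cum 56
  y=10 (Eastvale, w=40) cum 96
  y=14 (Hillcrest, w=5) cum 101
  y=17 (Midtown, w=10) cum 111
  y=19 (Southcross, w=100) cum 211  ← median
  y=23 (Lakeside, w=20) cum 231
⇒ y* = 19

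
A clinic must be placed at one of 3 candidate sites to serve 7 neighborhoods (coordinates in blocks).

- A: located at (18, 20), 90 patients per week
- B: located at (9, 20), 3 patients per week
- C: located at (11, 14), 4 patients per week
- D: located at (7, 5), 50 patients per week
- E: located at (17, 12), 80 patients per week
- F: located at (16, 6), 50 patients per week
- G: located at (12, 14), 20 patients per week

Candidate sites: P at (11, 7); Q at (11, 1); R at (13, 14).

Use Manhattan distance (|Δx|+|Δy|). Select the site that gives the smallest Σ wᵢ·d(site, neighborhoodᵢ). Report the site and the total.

Total weighted distance at each candidate:
  P (11, 7): total = 3513
  Q (11, 1): total = 4995
  R (13, 14): total = 2828
Minimum is at R with total 2828 blocks.

R, total 2828 blocks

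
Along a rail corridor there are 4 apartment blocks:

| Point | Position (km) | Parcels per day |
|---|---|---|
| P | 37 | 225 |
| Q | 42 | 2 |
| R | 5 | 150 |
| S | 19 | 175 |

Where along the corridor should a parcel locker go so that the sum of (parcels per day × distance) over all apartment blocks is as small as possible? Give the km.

x = 19

For a sum of weighted absolute distances on a line, the optimum is the weighted median (not the mean). Total weight W = 552; half-weight = 276.
Sort by position and accumulate weight:
  km 5 (R, w=150) → cum 150
  km 19 (S, w=175) → cum 325  ≥ 276 → median here
  km 37 (P, w=225) → cum 550
  km 42 (Q, w=2) → cum 552
Optimal location: km 19.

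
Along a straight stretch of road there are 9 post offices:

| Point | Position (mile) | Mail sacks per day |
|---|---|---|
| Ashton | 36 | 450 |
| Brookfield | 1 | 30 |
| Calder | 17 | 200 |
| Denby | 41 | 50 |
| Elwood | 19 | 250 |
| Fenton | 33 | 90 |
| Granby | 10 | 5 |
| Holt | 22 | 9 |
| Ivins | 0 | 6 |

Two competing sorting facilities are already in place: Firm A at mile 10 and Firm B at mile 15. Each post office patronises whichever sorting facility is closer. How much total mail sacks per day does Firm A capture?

The indifferent point is the midpoint (10+15)/2 = 12.5; post offices left of it (closer to Firm A at 10) go to Firm A, those right go to Firm B.
  Ivins at 0 (w=6) → Firm A
  Brookfield at 1 (w=30) → Firm A
  Granby at 10 (w=5) → Firm A
  Calder at 17 (w=200) → Firm B
  Elwood at 19 (w=250) → Firm B
  Holt at 22 (w=9) → Firm B
  Fenton at 33 (w=90) → Firm B
  Ashton at 36 (w=450) → Firm B
  Denby at 41 (w=50) → Firm B
Firm A captures 41; Firm B captures 1049.

41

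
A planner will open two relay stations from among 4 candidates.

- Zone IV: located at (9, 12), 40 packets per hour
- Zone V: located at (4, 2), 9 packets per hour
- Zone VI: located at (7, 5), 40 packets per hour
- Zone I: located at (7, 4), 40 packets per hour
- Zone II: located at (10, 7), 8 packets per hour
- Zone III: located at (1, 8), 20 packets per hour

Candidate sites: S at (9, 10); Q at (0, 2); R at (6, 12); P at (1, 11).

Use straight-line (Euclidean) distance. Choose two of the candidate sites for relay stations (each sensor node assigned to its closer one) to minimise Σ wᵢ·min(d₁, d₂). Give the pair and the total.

Evaluate every pair (each demand assigned to the nearer of the two):
  {S, P}: total = 718.6
  {S, Q}: total = 731.3
  {S, R}: total = 786.7
  {Q, R}: total = 902.9
  {R, P}: total = 921.9
  {Q, P}: total = 1093.1
Best pair: {S, P} with total 718.6.

{S, P}, total 718.6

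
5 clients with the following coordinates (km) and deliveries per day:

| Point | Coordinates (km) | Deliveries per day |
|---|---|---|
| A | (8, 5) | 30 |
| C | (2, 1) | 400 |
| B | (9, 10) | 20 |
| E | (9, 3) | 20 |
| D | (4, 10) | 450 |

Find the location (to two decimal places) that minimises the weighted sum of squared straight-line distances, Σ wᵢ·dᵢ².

(3.48, 5.77)

The minimiser of Σwᵢ‖p−pᵢ‖² is the weighted centroid p* = (Σwᵢpᵢ)/(Σwᵢ).
Σwᵢ = 920.
Σwᵢxᵢ = 30·8 + 400·2 + 20·9 + 20·9 + 450·4 = 3200.
Σwᵢyᵢ = 30·5 + 400·1 + 20·10 + 20·3 + 450·10 = 5310.
x* = 3200/920 = 3.48, y* = 5310/920 = 5.77.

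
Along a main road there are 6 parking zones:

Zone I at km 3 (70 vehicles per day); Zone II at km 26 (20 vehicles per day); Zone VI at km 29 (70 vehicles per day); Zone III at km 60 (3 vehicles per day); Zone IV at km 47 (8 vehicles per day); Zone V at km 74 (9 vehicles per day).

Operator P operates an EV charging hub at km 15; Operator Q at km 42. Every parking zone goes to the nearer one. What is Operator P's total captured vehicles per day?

The indifferent point is the midpoint (15+42)/2 = 28.5; parking zones left of it (closer to Operator P at 15) go to Operator P, those right go to Operator Q.
  Zone I at 3 (w=70) → Operator P
  Zone II at 26 (w=20) → Operator P
  Zone VI at 29 (w=70) → Operator Q
  Zone IV at 47 (w=8) → Operator Q
  Zone III at 60 (w=3) → Operator Q
  Zone V at 74 (w=9) → Operator Q
Operator P captures 90; Operator Q captures 90.

90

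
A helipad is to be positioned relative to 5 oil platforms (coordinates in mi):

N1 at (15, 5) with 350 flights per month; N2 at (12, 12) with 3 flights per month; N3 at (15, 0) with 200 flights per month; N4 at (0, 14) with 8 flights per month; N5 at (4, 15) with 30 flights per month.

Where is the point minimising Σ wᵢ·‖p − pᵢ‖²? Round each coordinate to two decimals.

(14.22, 3.97)

The minimiser of Σwᵢ‖p−pᵢ‖² is the weighted centroid p* = (Σwᵢpᵢ)/(Σwᵢ).
Σwᵢ = 591.
Σwᵢxᵢ = 350·15 + 3·12 + 200·15 + 8·0 + 30·4 = 8406.
Σwᵢyᵢ = 350·5 + 3·12 + 200·0 + 8·14 + 30·15 = 2348.
x* = 8406/591 = 14.22, y* = 2348/591 = 3.97.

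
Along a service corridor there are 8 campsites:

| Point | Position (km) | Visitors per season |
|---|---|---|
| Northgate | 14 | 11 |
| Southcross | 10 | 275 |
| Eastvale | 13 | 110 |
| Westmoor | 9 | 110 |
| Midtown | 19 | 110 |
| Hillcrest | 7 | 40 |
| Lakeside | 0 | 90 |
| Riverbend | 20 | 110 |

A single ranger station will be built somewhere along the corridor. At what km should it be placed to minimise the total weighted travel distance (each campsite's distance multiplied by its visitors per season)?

For a sum of weighted absolute distances on a line, the optimum is the weighted median (not the mean). Total weight W = 856; half-weight = 428.
Sort by position and accumulate weight:
  km 0 (Lakeside, w=90) → cum 90
  km 7 (Hillcrest, w=40) → cum 130
  km 9 (Westmoor, w=110) → cum 240
  km 10 (Southcross, w=275) → cum 515  ≥ 428 → median here
  km 13 (Eastvale, w=110) → cum 625
  km 14 (Northgate, w=11) → cum 636
  km 19 (Midtown, w=110) → cum 746
  km 20 (Riverbend, w=110) → cum 856
Optimal location: km 10.

x = 10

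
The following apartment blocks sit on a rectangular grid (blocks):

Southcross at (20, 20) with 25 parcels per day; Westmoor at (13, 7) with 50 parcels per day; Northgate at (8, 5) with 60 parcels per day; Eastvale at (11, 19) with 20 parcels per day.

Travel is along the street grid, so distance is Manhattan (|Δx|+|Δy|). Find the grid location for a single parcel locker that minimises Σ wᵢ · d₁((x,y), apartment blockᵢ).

Manhattan distance separates: Σwᵢ(|x−xᵢ|+|y−yᵢ|) = Σwᵢ|x−xᵢ| + Σwᵢ|y−yᵢ|, so x and y are optimised independently as 1-D weighted medians.
Total weight W = 155; half = 77.5.
x-coordinate, sorted with cumulative weight:
  x=8 (Northgate, w=60) cum 60
  x=11 (Eastvale, w=20) cum 80  ← median
  x=13 (Westmoor, w=50) cum 130
  x=20 (Southcross, w=25) cum 155
⇒ x* = 11
y-coordinate, sorted with cumulative weight:
  y=5 (Northgate, w=60) cum 60
  y=7 (Westmoor, w=50) cum 110  ← median
  y=19 (Eastvale, w=20) cum 130
  y=20 (Southcross, w=25) cum 155
⇒ y* = 7

(11, 7)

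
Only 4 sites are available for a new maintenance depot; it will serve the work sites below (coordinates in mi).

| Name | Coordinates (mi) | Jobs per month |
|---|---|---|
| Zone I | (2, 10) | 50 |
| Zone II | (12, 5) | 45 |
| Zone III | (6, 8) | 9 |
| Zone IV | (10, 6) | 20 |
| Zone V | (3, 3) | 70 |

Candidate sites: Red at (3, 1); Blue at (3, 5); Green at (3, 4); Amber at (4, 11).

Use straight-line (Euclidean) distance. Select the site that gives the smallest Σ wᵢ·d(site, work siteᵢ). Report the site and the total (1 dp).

Green, total 972.2 mi

Total weighted distance at each candidate:
  Red (3, 1): total = 1276.6
  Blue (3, 5): total = 979.6
  Green (3, 4): total = 972.2
  Amber (4, 11): total = 1314.8
Minimum is at Green with total 972.2 mi.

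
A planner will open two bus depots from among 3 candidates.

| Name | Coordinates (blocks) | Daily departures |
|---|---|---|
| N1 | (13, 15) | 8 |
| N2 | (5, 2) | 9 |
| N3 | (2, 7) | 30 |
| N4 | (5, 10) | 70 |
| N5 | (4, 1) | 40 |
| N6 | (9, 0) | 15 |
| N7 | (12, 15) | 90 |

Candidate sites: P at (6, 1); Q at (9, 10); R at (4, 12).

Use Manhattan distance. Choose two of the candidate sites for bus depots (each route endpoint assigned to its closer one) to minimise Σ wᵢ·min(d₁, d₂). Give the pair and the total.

Evaluate every pair (each demand assigned to the nearer of the two):
  {P, Q}: total = 1530
  {P, R}: total = 1664
  {Q, R}: total = 1901
Best pair: {P, Q} with total 1530.

{P, Q}, total 1530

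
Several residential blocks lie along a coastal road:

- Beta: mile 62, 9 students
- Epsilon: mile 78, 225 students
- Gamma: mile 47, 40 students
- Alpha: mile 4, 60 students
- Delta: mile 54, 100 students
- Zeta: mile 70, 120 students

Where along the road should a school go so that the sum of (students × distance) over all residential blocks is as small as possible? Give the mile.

x = 70

For a sum of weighted absolute distances on a line, the optimum is the weighted median (not the mean). Total weight W = 554; half-weight = 277.
Sort by position and accumulate weight:
  mile 4 (Alpha, w=60) → cum 60
  mile 47 (Gamma, w=40) → cum 100
  mile 54 (Delta, w=100) → cum 200
  mile 62 (Beta, w=9) → cum 209
  mile 70 (Zeta, w=120) → cum 329  ≥ 277 → median here
  mile 78 (Epsilon, w=225) → cum 554
Optimal location: mile 70.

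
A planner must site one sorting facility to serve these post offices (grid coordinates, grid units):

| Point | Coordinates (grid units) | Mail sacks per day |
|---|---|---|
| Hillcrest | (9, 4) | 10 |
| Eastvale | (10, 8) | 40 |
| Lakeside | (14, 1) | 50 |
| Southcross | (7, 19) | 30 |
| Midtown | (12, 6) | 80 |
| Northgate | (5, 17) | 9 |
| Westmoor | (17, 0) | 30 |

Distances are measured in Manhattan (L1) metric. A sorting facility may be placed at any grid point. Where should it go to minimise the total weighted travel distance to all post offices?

(12, 6)

Manhattan distance separates: Σwᵢ(|x−xᵢ|+|y−yᵢ|) = Σwᵢ|x−xᵢ| + Σwᵢ|y−yᵢ|, so x and y are optimised independently as 1-D weighted medians.
Total weight W = 249; half = 124.5.
x-coordinate, sorted with cumulative weight:
  x=5 (Northgate, w=9) cum 9
  x=7 (Southcross, w=30) cum 39
  x=9 (Hillcrest, w=10) cum 49
  x=10 (Eastvale, w=40) cum 89
  x=12 (Midtown, w=80) cum 169  ← median
  x=14 (Lakeside, w=50) cum 219
  x=17 (Westmoor, w=30) cum 249
⇒ x* = 12
y-coordinate, sorted with cumulative weight:
  y=0 (Westmoor, w=30) cum 30
  y=1 (Lakeside, w=50) cum 80
  y=4 (Hillcrest, w=10) cum 90
  y=6 (Midtown, w=80) cum 170  ← median
  y=8 (Eastvale, w=40) cum 210
  y=17 (Northgate, w=9) cum 219
  y=19 (Southcross, w=30) cum 249
⇒ y* = 6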